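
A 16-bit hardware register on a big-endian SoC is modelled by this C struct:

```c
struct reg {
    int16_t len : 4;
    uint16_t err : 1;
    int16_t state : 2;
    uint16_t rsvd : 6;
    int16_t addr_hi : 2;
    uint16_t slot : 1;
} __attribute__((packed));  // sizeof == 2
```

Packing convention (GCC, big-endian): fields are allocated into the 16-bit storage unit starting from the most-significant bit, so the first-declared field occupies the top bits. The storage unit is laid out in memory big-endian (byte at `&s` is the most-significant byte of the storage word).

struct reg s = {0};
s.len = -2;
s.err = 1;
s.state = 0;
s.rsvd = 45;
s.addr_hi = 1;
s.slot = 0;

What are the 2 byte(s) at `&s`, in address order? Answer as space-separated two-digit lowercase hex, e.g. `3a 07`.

len:4 = -2 → 0xe << 12 → word 0xe000
err:1 = 1 → 0x1 << 11 → word 0xe800
state:2 = 0 → 0x0 << 9 → word 0xe800
rsvd:6 = 45 → 0x2d << 3 → word 0xe968
addr_hi:2 = 1 → 0x1 << 1 → word 0xe96a
slot:1 = 0 → 0x0 << 0 → word 0xe96a
word = 0xe96a → big-endian bytes:
  [0]=0xe9  [1]=0x6a

e9 6a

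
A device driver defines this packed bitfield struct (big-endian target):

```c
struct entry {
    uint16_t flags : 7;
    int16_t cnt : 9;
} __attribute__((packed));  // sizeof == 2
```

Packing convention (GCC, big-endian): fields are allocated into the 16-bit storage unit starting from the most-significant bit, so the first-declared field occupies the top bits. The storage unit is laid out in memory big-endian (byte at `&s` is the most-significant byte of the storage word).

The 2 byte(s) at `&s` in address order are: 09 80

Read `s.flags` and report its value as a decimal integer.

[0]=0x09 [1]=0x80 (big-endian) → word 0x0980
flags [9+:7] = (word>>9) & 0x7f = 4  ←
cnt [0+:9] = (word>>0) & 0x1ff = 384

4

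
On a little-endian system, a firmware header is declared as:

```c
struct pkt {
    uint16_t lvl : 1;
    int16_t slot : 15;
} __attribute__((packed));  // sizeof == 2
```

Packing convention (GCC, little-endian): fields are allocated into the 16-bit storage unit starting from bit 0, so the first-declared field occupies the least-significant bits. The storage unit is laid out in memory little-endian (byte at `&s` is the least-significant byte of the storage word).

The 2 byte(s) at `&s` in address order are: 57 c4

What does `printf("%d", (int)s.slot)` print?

[0]=0x57 [1]=0xc4 (little-endian) → word 0xc457
lvl [0+:1] = (word>>0) & 0x1 = 1
slot [1+:15] = (word>>1) & 0x7fff = 25131  ←
slot signed 15b, MSB=1: 25131 - 32768 = -7637

-7637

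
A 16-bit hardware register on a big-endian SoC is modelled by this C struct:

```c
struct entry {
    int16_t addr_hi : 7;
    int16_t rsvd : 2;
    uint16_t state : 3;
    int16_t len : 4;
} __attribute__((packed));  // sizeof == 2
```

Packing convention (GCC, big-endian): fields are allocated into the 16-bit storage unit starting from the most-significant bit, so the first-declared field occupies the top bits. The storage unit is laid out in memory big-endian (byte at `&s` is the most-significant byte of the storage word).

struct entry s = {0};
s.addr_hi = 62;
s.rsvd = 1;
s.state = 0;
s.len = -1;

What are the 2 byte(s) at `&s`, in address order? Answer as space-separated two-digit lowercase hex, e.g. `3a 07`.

7c 8f

addr_hi:7 = 62 → 0x3e << 9 → word 0x7c00
rsvd:2 = 1 → 0x1 << 7 → word 0x7c80
state:3 = 0 → 0x0 << 4 → word 0x7c80
len:4 = -1 → 0xf << 0 → word 0x7c8f
word = 0x7c8f → big-endian bytes:
  [0]=0x7c  [1]=0x8f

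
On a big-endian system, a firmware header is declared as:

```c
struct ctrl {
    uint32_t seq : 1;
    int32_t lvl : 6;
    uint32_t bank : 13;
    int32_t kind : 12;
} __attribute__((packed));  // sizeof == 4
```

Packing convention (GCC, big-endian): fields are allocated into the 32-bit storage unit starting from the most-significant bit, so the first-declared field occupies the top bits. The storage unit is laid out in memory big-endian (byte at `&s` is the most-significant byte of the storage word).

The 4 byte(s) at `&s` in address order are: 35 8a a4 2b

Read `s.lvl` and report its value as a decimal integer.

26

[0]=0x35 [1]=0x8a [2]=0xa4 [3]=0x2b (big-endian) → word 0x358aa42b
seq:1 @ bit 31 → (0x358aa42b>>31)&0x1 = 0x0
lvl:6 @ bit 25 → (0x358aa42b>>25)&0x3f = 0x1a  ←
bank:13 @ bit 12 → (0x358aa42b>>12)&0x1fff = 0x18aa
kind:12 @ bit 0 → (0x358aa42b>>0)&0xfff = 0x42b
lvl signed 6b, MSB=0: value = 26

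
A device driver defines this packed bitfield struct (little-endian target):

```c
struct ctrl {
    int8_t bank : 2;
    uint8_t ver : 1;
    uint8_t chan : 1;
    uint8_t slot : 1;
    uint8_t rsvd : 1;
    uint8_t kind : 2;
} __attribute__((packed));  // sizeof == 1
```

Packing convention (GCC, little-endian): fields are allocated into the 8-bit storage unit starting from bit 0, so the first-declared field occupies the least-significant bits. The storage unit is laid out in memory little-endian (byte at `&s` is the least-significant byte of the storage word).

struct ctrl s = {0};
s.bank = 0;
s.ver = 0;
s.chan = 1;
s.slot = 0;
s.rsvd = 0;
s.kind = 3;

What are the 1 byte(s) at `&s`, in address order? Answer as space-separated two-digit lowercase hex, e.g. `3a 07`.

bank (2b) val=0 bits=0x0 at bit 0: 0x00
ver (1b) val=0 bits=0x0 at bit 2: 0x00
chan (1b) val=1 bits=0x1 at bit 3: 0x08
slot (1b) val=0 bits=0x0 at bit 4: 0x08
rsvd (1b) val=0 bits=0x0 at bit 5: 0x08
kind (2b) val=3 bits=0x3 at bit 6: 0xc8
word = 0xc8 → little-endian bytes:
  [0]=0xc8

c8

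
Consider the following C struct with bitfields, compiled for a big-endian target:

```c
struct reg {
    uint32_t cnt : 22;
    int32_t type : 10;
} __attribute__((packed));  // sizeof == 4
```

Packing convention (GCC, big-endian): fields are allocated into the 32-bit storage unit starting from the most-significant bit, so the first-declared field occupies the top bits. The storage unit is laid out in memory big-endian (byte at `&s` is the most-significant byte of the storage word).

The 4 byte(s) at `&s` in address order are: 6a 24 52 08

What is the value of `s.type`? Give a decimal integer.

[0]=0x6a [1]=0x24 [2]=0x52 [3]=0x08 (big-endian) → word 0x6a245208
cnt:22 @ bit 10 → (0x6a245208>>10)&0x3fffff = 0x1a8914
type:10 @ bit 0 → (0x6a245208>>0)&0x3ff = 0x208  ←
type signed 10b, MSB=1: 520 - 1024 = -504

-504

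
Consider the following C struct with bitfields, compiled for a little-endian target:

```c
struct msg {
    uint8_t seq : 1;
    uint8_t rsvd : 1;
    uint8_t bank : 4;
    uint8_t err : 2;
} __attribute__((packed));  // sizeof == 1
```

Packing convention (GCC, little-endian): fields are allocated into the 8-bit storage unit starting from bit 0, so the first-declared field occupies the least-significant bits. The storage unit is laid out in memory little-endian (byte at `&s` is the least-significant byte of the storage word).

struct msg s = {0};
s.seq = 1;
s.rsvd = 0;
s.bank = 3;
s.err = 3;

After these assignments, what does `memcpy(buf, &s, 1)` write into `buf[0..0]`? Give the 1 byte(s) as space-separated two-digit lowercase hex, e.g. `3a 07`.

seq (1b) val=1 bits=0x1 at bit 0: 0x01
rsvd (1b) val=0 bits=0x0 at bit 1: 0x01
bank (4b) val=3 bits=0x3 at bit 2: 0x0d
err (2b) val=3 bits=0x3 at bit 6: 0xcd
word = 0xcd → little-endian bytes:
  [0]=0xcd

cd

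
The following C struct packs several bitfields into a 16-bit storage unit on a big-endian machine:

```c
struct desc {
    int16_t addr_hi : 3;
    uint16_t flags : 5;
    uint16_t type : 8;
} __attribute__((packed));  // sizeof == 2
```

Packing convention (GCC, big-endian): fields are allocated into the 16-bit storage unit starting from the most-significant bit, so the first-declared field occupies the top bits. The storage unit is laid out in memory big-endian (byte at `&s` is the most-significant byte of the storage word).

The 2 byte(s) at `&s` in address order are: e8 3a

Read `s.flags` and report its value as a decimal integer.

8

[0]=0xe8 [1]=0x3a (big-endian) → word 0xe83a
addr_hi [13+:3] = (word>>13) & 0x7 = 7
flags [8+:5] = (word>>8) & 0x1f = 8  ←
type [0+:8] = (word>>0) & 0xff = 58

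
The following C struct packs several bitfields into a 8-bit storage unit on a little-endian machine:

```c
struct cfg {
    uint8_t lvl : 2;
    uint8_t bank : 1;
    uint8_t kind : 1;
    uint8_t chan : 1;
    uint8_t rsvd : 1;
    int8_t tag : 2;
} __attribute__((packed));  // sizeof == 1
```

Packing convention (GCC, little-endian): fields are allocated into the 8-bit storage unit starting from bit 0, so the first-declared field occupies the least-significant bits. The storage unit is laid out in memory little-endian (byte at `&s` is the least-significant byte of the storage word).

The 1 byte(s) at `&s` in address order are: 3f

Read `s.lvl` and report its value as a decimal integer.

[0]=0x3f (little-endian) → word 0x3f
lvl [0+:2] = (word>>0) & 0x3 = 3  ←
bank [2+:1] = (word>>2) & 0x1 = 1
kind [3+:1] = (word>>3) & 0x1 = 1
chan [4+:1] = (word>>4) & 0x1 = 1
rsvd [5+:1] = (word>>5) & 0x1 = 1
tag [6+:2] = (word>>6) & 0x3 = 0

3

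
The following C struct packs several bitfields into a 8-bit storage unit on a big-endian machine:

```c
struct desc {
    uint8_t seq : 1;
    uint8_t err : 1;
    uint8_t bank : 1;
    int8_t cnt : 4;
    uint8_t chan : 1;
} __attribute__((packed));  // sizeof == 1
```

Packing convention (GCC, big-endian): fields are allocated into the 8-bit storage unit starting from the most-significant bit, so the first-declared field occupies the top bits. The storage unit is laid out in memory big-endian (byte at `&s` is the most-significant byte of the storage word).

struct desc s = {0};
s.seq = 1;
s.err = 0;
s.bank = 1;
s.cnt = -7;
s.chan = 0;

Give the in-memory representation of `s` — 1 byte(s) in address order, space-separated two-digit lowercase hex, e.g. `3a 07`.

seq (1b) val=1 bits=0x1 at bit 7: 0x80
err (1b) val=0 bits=0x0 at bit 6: 0x80
bank (1b) val=1 bits=0x1 at bit 5: 0xa0
cnt (4b) val=-7 bits=0x9 at bit 1: 0xb2
chan (1b) val=0 bits=0x0 at bit 0: 0xb2
word = 0xb2 → big-endian bytes:
  [0]=0xb2

b2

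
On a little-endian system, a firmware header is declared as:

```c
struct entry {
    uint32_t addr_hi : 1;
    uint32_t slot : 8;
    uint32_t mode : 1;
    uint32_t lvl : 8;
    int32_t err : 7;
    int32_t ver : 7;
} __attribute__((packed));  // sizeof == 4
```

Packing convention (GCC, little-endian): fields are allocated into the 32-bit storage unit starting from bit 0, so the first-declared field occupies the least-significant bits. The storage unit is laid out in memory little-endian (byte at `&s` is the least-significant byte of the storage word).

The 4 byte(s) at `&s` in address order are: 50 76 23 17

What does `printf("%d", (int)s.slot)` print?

[0]=0x50 [1]=0x76 [2]=0x23 [3]=0x17 (little-endian) → word 0x17237650
addr_hi [0+:1] = (word>>0) & 0x1 = 0
slot [1+:8] = (word>>1) & 0xff = 40  ←
mode [9+:1] = (word>>9) & 0x1 = 1
lvl [10+:8] = (word>>10) & 0xff = 221
err [18+:7] = (word>>18) & 0x7f = 72
ver [25+:7] = (word>>25) & 0x7f = 11

40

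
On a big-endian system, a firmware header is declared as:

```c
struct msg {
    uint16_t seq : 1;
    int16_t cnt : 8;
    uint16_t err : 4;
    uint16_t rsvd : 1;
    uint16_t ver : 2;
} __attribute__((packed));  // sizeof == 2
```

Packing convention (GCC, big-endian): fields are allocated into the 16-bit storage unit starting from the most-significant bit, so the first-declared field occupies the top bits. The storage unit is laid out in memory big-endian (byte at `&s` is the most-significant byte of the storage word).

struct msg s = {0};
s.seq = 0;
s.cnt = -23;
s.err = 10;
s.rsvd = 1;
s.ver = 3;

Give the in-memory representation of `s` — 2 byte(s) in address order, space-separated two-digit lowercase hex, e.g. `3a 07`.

seq:1 = 0 → 0x0 << 15 → word 0x0000
cnt:8 = -23 → 0xe9 << 7 → word 0x7480
err:4 = 10 → 0xa << 3 → word 0x74d0
rsvd:1 = 1 → 0x1 << 2 → word 0x74d4
ver:2 = 3 → 0x3 << 0 → word 0x74d7
word = 0x74d7 → big-endian bytes:
  [0]=0x74  [1]=0xd7

74 d7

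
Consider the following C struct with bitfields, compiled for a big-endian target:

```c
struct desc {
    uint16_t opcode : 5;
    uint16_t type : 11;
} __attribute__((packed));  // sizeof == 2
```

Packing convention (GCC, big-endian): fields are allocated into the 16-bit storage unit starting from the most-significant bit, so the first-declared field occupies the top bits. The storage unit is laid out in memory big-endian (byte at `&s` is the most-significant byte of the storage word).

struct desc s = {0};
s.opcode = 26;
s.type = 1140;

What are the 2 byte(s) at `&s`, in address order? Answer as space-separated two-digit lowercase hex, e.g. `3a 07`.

d4 74

[11+:5] opcode=26 & 0x1f = 0x1a; word=0xd000
[0+:11] type=1140 & 0x7ff = 0x474; word=0xd474
word = 0xd474 → big-endian bytes:
  [0]=0xd4  [1]=0x74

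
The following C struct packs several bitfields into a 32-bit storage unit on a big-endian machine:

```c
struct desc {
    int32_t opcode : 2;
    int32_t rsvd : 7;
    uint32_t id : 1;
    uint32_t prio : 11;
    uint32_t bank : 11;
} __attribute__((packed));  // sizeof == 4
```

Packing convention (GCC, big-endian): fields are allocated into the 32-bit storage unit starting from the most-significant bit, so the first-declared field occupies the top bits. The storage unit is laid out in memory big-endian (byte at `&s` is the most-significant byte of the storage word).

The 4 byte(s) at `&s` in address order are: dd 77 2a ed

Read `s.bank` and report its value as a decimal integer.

749

[0]=0xdd [1]=0x77 [2]=0x2a [3]=0xed (big-endian) → word 0xdd772aed
opcode:2 @ bit 30 → (0xdd772aed>>30)&0x3 = 0x3
rsvd:7 @ bit 23 → (0xdd772aed>>23)&0x7f = 0x3a
id:1 @ bit 22 → (0xdd772aed>>22)&0x1 = 0x1
prio:11 @ bit 11 → (0xdd772aed>>11)&0x7ff = 0x6e5
bank:11 @ bit 0 → (0xdd772aed>>0)&0x7ff = 0x2ed  ←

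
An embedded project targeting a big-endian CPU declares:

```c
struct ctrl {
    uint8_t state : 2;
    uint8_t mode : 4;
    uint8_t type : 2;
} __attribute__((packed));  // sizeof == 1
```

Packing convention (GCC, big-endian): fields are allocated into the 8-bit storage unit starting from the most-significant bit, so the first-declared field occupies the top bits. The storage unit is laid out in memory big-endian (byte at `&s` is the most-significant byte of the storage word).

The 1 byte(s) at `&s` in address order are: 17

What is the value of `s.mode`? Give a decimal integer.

5

[0]=0x17 (big-endian) → word 0x17
state:2 @ bit 6 → (0x17>>6)&0x3 = 0x0
mode:4 @ bit 2 → (0x17>>2)&0xf = 0x5  ←
type:2 @ bit 0 → (0x17>>0)&0x3 = 0x3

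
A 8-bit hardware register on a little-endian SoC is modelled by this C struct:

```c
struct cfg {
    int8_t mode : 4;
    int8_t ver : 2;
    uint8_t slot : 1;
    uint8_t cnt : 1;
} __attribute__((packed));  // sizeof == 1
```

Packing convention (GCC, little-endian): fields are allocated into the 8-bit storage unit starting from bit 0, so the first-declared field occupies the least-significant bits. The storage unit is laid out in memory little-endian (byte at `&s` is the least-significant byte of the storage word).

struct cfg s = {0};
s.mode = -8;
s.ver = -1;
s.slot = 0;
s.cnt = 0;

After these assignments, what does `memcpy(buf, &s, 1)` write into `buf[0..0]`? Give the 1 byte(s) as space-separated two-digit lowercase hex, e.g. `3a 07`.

mode:4 = -8 → 0x8 << 0 → word 0x08
ver:2 = -1 → 0x3 << 4 → word 0x38
slot:1 = 0 → 0x0 << 6 → word 0x38
cnt:1 = 0 → 0x0 << 7 → word 0x38
word = 0x38 → little-endian bytes:
  [0]=0x38

38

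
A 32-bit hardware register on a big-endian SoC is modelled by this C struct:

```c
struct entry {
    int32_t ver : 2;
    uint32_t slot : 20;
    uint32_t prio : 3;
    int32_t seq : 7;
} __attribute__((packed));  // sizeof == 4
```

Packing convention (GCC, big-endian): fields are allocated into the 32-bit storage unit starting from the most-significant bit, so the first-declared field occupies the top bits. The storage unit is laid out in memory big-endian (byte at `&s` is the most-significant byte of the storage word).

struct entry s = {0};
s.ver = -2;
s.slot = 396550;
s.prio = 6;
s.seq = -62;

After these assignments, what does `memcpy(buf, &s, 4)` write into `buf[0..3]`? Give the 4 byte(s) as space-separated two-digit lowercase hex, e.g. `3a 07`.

98 34 1b 42

ver:2 = -2 → 0x2 << 30 → word 0x80000000
slot:20 = 396550 → 0x60d06 << 10 → word 0x98341800
prio:3 = 6 → 0x6 << 7 → word 0x98341b00
seq:7 = -62 → 0x42 << 0 → word 0x98341b42
word = 0x98341b42 → big-endian bytes:
  [0]=0x98  [1]=0x34  [2]=0x1b  [3]=0x42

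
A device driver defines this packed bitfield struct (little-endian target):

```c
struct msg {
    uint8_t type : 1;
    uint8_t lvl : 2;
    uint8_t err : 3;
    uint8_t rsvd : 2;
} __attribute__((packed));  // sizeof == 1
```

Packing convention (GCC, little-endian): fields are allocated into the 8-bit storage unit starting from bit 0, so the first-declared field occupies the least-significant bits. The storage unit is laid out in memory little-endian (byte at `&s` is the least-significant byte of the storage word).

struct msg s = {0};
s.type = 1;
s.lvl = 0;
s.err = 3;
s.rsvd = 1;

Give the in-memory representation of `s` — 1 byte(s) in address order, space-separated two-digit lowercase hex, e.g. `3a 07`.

59

type:1 = 1 → 0x1 << 0 → word 0x01
lvl:2 = 0 → 0x0 << 1 → word 0x01
err:3 = 3 → 0x3 << 3 → word 0x19
rsvd:2 = 1 → 0x1 << 6 → word 0x59
word = 0x59 → little-endian bytes:
  [0]=0x59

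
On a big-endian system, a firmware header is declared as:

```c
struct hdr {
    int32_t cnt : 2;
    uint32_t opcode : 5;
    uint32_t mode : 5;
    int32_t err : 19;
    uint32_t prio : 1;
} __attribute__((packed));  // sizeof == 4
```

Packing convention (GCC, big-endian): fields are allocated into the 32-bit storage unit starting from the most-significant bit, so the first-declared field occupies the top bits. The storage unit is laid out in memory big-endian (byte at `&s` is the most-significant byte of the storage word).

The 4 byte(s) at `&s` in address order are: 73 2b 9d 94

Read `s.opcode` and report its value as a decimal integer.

[0]=0x73 [1]=0x2b [2]=0x9d [3]=0x94 (big-endian) → word 0x732b9d94
cnt:2 @ bit 30 → (0x732b9d94>>30)&0x3 = 0x1
opcode:5 @ bit 25 → (0x732b9d94>>25)&0x1f = 0x19  ←
mode:5 @ bit 20 → (0x732b9d94>>20)&0x1f = 0x12
err:19 @ bit 1 → (0x732b9d94>>1)&0x7ffff = 0x5ceca
prio:1 @ bit 0 → (0x732b9d94>>0)&0x1 = 0x0

25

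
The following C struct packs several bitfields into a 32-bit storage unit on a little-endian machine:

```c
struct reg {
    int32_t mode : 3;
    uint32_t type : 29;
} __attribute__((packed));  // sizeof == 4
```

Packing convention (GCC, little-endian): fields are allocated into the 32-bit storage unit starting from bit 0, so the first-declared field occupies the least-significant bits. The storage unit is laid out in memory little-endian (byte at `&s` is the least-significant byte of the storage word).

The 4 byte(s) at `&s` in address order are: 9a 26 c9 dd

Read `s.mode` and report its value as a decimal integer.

2

[0]=0x9a [1]=0x26 [2]=0xc9 [3]=0xdd (little-endian) → word 0xddc9269a
mode [0+:3] = (word>>0) & 0x7 = 2  ←
type [3+:29] = (word>>3) & 0x1fffffff = 465118419
mode signed 3b, MSB=0: value = 2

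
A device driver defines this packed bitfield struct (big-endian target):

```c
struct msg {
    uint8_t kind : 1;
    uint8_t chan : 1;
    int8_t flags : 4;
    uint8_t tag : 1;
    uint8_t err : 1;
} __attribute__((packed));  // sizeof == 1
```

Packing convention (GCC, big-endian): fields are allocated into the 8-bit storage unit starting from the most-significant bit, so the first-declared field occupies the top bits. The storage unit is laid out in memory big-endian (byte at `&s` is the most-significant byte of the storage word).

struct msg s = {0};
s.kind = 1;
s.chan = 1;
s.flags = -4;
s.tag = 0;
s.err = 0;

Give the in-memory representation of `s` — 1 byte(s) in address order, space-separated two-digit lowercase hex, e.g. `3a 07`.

[7+:1] kind=1 & 0x1 = 0x1; word=0x80
[6+:1] chan=1 & 0x1 = 0x1; word=0xc0
[2+:4] flags=-4 & 0xf = 0xc; word=0xf0
[1+:1] tag=0 & 0x1 = 0x0; word=0xf0
[0+:1] err=0 & 0x1 = 0x0; word=0xf0
word = 0xf0 → big-endian bytes:
  [0]=0xf0

f0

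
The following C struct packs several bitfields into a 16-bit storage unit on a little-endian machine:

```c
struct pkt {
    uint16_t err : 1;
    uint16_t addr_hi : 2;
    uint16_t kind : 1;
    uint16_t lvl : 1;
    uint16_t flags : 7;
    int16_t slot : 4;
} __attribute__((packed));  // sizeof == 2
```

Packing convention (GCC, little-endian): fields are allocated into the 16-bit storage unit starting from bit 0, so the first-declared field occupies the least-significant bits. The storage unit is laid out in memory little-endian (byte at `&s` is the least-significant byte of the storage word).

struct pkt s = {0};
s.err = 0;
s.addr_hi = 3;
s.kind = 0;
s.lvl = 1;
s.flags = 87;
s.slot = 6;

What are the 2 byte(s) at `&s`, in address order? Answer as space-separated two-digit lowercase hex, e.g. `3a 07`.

f6 6a

err (1b) val=0 bits=0x0 at bit 0: 0x0000
addr_hi (2b) val=3 bits=0x3 at bit 1: 0x0006
kind (1b) val=0 bits=0x0 at bit 3: 0x0006
lvl (1b) val=1 bits=0x1 at bit 4: 0x0016
flags (7b) val=87 bits=0x57 at bit 5: 0x0af6
slot (4b) val=6 bits=0x6 at bit 12: 0x6af6
word = 0x6af6 → little-endian bytes:
  [0]=0xf6  [1]=0x6a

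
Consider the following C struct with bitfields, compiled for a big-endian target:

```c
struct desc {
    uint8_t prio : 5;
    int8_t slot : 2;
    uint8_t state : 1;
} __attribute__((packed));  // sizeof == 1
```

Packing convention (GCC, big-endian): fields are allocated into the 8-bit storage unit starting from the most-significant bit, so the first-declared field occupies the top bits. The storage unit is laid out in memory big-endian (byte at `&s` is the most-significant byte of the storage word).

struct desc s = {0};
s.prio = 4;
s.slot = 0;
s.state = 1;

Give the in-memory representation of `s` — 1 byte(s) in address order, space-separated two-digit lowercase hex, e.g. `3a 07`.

21

prio:5 = 4 → 0x4 << 3 → word 0x20
slot:2 = 0 → 0x0 << 1 → word 0x20
state:1 = 1 → 0x1 << 0 → word 0x21
word = 0x21 → big-endian bytes:
  [0]=0x21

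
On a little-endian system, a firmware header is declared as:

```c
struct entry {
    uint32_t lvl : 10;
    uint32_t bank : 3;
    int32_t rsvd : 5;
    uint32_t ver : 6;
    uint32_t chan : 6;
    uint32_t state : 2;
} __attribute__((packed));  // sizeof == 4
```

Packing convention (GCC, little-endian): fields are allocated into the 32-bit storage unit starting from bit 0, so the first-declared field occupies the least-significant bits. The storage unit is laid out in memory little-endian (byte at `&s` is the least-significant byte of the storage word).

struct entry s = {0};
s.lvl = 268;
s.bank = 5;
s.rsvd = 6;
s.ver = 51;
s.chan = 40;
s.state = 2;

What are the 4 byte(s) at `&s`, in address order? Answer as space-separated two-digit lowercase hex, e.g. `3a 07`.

lvl:10 = 268 → 0x10c << 0 → word 0x0000010c
bank:3 = 5 → 0x5 << 10 → word 0x0000150c
rsvd:5 = 6 → 0x6 << 13 → word 0x0000d50c
ver:6 = 51 → 0x33 << 18 → word 0x00ccd50c
chan:6 = 40 → 0x28 << 24 → word 0x28ccd50c
state:2 = 2 → 0x2 << 30 → word 0xa8ccd50c
word = 0xa8ccd50c → little-endian bytes:
  [0]=0x0c  [1]=0xd5  [2]=0xcc  [3]=0xa8

0c d5 cc a8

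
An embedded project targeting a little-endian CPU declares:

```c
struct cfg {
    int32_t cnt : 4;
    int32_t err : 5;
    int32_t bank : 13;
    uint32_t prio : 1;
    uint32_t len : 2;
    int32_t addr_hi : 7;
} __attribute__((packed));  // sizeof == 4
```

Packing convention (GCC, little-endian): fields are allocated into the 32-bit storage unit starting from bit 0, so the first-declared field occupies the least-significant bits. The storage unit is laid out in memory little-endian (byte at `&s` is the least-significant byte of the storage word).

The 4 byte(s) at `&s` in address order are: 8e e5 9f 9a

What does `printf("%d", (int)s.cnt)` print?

-2

[0]=0x8e [1]=0xe5 [2]=0x9f [3]=0x9a (little-endian) → word 0x9a9fe58e
cnt [0+:4] = (word>>0) & 0xf = 14  ←
err [4+:5] = (word>>4) & 0x1f = 24
bank [9+:13] = (word>>9) & 0x1fff = 4082
prio [22+:1] = (word>>22) & 0x1 = 0
len [23+:2] = (word>>23) & 0x3 = 1
addr_hi [25+:7] = (word>>25) & 0x7f = 77
cnt signed 4b, MSB=1: 14 - 16 = -2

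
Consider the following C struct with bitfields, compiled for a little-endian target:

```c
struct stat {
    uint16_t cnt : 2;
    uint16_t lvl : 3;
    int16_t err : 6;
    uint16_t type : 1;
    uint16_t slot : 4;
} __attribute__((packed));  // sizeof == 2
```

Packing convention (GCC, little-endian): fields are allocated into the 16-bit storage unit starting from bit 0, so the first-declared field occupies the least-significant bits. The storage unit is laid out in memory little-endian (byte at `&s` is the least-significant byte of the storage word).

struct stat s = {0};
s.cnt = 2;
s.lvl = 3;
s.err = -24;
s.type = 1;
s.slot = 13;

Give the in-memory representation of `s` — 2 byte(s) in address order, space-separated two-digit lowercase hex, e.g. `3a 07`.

0e dd

cnt (2b) val=2 bits=0x2 at bit 0: 0x0002
lvl (3b) val=3 bits=0x3 at bit 2: 0x000e
err (6b) val=-24 bits=0x28 at bit 5: 0x050e
type (1b) val=1 bits=0x1 at bit 11: 0x0d0e
slot (4b) val=13 bits=0xd at bit 12: 0xdd0e
word = 0xdd0e → little-endian bytes:
  [0]=0x0e  [1]=0xdd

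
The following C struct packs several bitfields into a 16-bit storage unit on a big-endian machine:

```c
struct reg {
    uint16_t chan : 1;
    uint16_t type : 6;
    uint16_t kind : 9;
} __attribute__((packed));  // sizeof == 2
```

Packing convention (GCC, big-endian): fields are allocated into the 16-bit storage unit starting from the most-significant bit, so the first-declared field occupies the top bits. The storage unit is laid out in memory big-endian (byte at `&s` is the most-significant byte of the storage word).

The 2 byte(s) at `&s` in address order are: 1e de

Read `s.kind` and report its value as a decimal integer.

222

[0]=0x1e [1]=0xde (big-endian) → word 0x1ede
chan:1 @ bit 15 → (0x1ede>>15)&0x1 = 0x0
type:6 @ bit 9 → (0x1ede>>9)&0x3f = 0xf
kind:9 @ bit 0 → (0x1ede>>0)&0x1ff = 0xde  ←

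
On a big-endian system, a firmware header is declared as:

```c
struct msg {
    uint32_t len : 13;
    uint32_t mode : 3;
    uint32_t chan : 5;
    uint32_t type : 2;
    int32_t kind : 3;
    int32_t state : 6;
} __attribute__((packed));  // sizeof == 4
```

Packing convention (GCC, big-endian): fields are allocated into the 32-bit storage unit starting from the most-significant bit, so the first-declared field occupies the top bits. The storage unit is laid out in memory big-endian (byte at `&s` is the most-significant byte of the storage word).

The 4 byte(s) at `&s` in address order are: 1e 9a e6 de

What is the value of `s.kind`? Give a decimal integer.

[0]=0x1e [1]=0x9a [2]=0xe6 [3]=0xde (big-endian) → word 0x1e9ae6de
len:13 @ bit 19 → (0x1e9ae6de>>19)&0x1fff = 0x3d3
mode:3 @ bit 16 → (0x1e9ae6de>>16)&0x7 = 0x2
chan:5 @ bit 11 → (0x1e9ae6de>>11)&0x1f = 0x1c
type:2 @ bit 9 → (0x1e9ae6de>>9)&0x3 = 0x3
kind:3 @ bit 6 → (0x1e9ae6de>>6)&0x7 = 0x3  ←
state:6 @ bit 0 → (0x1e9ae6de>>0)&0x3f = 0x1e
kind signed 3b, MSB=0: value = 3

3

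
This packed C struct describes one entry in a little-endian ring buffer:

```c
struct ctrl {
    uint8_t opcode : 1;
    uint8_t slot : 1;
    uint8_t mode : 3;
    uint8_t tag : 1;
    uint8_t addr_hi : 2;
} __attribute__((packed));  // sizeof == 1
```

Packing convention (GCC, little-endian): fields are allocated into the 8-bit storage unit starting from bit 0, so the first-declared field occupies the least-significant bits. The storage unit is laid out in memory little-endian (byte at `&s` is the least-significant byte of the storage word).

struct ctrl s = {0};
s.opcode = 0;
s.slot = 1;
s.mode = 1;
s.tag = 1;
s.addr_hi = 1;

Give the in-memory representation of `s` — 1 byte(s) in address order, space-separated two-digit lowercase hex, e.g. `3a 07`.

[0+:1] opcode=0 & 0x1 = 0x0; word=0x00
[1+:1] slot=1 & 0x1 = 0x1; word=0x02
[2+:3] mode=1 & 0x7 = 0x1; word=0x06
[5+:1] tag=1 & 0x1 = 0x1; word=0x26
[6+:2] addr_hi=1 & 0x3 = 0x1; word=0x66
word = 0x66 → little-endian bytes:
  [0]=0x66

66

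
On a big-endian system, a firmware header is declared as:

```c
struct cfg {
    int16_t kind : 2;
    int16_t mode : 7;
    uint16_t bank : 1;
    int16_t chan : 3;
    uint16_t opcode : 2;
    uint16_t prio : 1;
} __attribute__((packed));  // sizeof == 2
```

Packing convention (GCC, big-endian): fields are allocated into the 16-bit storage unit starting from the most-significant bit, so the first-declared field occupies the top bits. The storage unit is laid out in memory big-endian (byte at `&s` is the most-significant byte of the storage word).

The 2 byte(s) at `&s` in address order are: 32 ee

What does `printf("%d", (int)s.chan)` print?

-3

[0]=0x32 [1]=0xee (big-endian) → word 0x32ee
kind:2 @ bit 14 → (0x32ee>>14)&0x3 = 0x0
mode:7 @ bit 7 → (0x32ee>>7)&0x7f = 0x65
bank:1 @ bit 6 → (0x32ee>>6)&0x1 = 0x1
chan:3 @ bit 3 → (0x32ee>>3)&0x7 = 0x5  ←
opcode:2 @ bit 1 → (0x32ee>>1)&0x3 = 0x3
prio:1 @ bit 0 → (0x32ee>>0)&0x1 = 0x0
chan signed 3b, MSB=1: 5 - 8 = -3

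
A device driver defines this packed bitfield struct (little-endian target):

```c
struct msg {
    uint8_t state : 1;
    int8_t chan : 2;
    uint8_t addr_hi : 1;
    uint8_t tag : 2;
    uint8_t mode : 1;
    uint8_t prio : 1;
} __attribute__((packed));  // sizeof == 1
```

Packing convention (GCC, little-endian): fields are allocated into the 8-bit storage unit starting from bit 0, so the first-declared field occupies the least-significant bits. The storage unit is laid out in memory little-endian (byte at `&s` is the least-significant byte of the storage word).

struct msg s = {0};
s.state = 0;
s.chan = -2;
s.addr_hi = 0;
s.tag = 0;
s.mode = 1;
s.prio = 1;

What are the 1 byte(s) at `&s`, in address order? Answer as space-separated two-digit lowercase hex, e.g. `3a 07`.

state:1 = 0 → 0x0 << 0 → word 0x00
chan:2 = -2 → 0x2 << 1 → word 0x04
addr_hi:1 = 0 → 0x0 << 3 → word 0x04
tag:2 = 0 → 0x0 << 4 → word 0x04
mode:1 = 1 → 0x1 << 6 → word 0x44
prio:1 = 1 → 0x1 << 7 → word 0xc4
word = 0xc4 → little-endian bytes:
  [0]=0xc4

c4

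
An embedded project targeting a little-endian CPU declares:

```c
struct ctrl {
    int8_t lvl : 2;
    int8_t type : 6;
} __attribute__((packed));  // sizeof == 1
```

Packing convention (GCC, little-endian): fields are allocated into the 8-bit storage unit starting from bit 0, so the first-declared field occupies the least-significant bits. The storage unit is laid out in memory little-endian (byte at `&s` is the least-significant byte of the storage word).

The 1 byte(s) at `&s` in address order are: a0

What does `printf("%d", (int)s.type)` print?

-24

[0]=0xa0 (little-endian) → word 0xa0
lvl:2 @ bit 0 → (0xa0>>0)&0x3 = 0x0
type:6 @ bit 2 → (0xa0>>2)&0x3f = 0x28  ←
type signed 6b, MSB=1: 40 - 64 = -24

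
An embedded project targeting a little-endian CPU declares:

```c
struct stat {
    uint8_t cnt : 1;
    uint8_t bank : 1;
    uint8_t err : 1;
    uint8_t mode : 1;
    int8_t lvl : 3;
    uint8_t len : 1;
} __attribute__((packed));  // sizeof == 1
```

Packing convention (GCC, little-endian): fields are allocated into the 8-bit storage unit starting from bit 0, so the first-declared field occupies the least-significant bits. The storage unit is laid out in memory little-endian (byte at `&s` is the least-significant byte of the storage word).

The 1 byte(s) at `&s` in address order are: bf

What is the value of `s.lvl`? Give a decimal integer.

3

[0]=0xbf (little-endian) → word 0xbf
cnt [0+:1] = (word>>0) & 0x1 = 1
bank [1+:1] = (word>>1) & 0x1 = 1
err [2+:1] = (word>>2) & 0x1 = 1
mode [3+:1] = (word>>3) & 0x1 = 1
lvl [4+:3] = (word>>4) & 0x7 = 3  ←
len [7+:1] = (word>>7) & 0x1 = 1
lvl signed 3b, MSB=0: value = 3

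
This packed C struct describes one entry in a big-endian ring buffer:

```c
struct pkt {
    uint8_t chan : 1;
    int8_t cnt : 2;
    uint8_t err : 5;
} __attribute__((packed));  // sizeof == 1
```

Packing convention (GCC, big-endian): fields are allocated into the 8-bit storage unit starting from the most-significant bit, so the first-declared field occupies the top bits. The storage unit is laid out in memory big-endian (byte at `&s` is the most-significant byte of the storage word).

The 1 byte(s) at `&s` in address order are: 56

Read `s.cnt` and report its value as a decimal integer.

-2

[0]=0x56 (big-endian) → word 0x56
chan [7+:1] = (word>>7) & 0x1 = 0
cnt [5+:2] = (word>>5) & 0x3 = 2  ←
err [0+:5] = (word>>0) & 0x1f = 22
cnt signed 2b, MSB=1: 2 - 4 = -2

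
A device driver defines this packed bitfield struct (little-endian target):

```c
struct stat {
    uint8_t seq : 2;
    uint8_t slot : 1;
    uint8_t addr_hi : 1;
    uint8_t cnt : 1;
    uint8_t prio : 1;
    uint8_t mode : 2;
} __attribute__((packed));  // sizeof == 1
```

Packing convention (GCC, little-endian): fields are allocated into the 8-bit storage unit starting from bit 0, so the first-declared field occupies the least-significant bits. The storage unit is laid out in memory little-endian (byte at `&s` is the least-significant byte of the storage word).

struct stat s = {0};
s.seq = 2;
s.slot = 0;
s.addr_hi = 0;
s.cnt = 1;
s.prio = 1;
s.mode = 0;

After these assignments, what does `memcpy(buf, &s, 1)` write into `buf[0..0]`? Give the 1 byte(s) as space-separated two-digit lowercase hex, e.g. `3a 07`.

32

seq:2 = 2 → 0x2 << 0 → word 0x02
slot:1 = 0 → 0x0 << 2 → word 0x02
addr_hi:1 = 0 → 0x0 << 3 → word 0x02
cnt:1 = 1 → 0x1 << 4 → word 0x12
prio:1 = 1 → 0x1 << 5 → word 0x32
mode:2 = 0 → 0x0 << 6 → word 0x32
word = 0x32 → little-endian bytes:
  [0]=0x32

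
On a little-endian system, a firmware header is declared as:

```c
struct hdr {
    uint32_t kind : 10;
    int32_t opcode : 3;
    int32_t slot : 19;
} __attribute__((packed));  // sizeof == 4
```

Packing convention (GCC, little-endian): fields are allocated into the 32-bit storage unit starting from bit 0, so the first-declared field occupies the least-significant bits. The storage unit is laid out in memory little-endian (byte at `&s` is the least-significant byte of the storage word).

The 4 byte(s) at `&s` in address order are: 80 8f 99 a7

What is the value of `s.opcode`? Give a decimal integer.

[0]=0x80 [1]=0x8f [2]=0x99 [3]=0xa7 (little-endian) → word 0xa7998f80
kind:10 @ bit 0 → (0xa7998f80>>0)&0x3ff = 0x380
opcode:3 @ bit 10 → (0xa7998f80>>10)&0x7 = 0x3  ←
slot:19 @ bit 13 → (0xa7998f80>>13)&0x7ffff = 0x53ccc
opcode signed 3b, MSB=0: value = 3

3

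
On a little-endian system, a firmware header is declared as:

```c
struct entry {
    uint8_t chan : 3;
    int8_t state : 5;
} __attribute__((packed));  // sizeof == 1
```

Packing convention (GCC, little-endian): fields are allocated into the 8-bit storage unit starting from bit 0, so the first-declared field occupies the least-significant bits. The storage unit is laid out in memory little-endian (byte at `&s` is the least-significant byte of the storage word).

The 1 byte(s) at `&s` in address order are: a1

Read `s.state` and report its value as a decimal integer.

[0]=0xa1 (little-endian) → word 0xa1
chan [0+:3] = (word>>0) & 0x7 = 1
state [3+:5] = (word>>3) & 0x1f = 20  ←
state signed 5b, MSB=1: 20 - 32 = -12

-12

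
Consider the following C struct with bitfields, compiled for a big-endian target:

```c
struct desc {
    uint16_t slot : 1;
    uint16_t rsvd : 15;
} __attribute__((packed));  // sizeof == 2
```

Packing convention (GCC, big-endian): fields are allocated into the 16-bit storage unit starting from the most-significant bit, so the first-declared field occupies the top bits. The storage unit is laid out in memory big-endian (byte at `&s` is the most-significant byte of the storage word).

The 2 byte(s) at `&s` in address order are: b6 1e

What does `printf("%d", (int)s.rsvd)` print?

13854

[0]=0xb6 [1]=0x1e (big-endian) → word 0xb61e
slot:1 @ bit 15 → (0xb61e>>15)&0x1 = 0x1
rsvd:15 @ bit 0 → (0xb61e>>0)&0x7fff = 0x361e  ←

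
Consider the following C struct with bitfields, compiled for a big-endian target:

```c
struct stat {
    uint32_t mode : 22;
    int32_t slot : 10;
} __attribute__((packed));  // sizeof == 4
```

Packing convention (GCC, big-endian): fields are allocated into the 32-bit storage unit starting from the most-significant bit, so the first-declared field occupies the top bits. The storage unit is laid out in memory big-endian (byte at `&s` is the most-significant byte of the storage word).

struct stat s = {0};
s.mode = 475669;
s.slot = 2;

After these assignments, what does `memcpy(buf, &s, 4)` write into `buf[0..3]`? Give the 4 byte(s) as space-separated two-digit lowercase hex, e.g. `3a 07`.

1d 08 54 02

[10+:22] mode=475669 & 0x3fffff = 0x74215; word=0x1d085400
[0+:10] slot=2 & 0x3ff = 0x2; word=0x1d085402
word = 0x1d085402 → big-endian bytes:
  [0]=0x1d  [1]=0x08  [2]=0x54  [3]=0x02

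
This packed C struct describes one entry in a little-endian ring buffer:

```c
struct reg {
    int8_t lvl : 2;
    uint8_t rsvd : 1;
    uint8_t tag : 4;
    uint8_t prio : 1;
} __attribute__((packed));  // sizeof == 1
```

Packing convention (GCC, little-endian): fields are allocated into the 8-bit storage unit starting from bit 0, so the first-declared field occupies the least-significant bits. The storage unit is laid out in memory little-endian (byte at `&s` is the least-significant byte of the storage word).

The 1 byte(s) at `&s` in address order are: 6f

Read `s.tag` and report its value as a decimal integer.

[0]=0x6f (little-endian) → word 0x6f
lvl:2 @ bit 0 → (0x6f>>0)&0x3 = 0x3
rsvd:1 @ bit 2 → (0x6f>>2)&0x1 = 0x1
tag:4 @ bit 3 → (0x6f>>3)&0xf = 0xd  ←
prio:1 @ bit 7 → (0x6f>>7)&0x1 = 0x0

13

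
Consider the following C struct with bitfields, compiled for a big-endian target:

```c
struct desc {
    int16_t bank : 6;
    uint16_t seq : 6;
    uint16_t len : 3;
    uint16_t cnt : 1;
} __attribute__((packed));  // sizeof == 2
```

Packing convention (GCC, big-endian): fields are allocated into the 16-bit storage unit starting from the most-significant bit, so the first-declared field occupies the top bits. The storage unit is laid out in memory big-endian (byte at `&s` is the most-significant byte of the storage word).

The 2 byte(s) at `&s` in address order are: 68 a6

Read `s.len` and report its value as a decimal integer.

[0]=0x68 [1]=0xa6 (big-endian) → word 0x68a6
bank [10+:6] = (word>>10) & 0x3f = 26
seq [4+:6] = (word>>4) & 0x3f = 10
len [1+:3] = (word>>1) & 0x7 = 3  ←
cnt [0+:1] = (word>>0) & 0x1 = 0

3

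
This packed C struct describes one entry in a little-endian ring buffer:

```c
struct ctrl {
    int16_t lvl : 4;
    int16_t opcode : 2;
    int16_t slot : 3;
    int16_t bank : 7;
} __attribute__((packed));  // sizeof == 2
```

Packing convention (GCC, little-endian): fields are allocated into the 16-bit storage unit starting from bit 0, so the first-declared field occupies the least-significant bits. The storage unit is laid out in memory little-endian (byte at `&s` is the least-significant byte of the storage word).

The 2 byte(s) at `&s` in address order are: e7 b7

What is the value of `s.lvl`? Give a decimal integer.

7

[0]=0xe7 [1]=0xb7 (little-endian) → word 0xb7e7
lvl [0+:4] = (word>>0) & 0xf = 7  ←
opcode [4+:2] = (word>>4) & 0x3 = 2
slot [6+:3] = (word>>6) & 0x7 = 7
bank [9+:7] = (word>>9) & 0x7f = 91
lvl signed 4b, MSB=0: value = 7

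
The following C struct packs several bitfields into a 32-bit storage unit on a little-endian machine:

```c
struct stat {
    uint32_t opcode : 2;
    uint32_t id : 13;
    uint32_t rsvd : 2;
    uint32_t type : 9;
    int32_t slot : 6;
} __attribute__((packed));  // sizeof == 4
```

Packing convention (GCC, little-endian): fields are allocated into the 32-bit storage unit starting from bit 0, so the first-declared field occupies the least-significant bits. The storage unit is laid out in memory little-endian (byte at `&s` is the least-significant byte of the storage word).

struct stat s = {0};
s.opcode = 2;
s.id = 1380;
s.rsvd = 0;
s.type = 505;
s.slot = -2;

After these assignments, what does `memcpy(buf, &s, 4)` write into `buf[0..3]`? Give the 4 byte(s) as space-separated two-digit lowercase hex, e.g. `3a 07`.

92 15 f2 fb

[0+:2] opcode=2 & 0x3 = 0x2; word=0x00000002
[2+:13] id=1380 & 0x1fff = 0x564; word=0x00001592
[15+:2] rsvd=0 & 0x3 = 0x0; word=0x00001592
[17+:9] type=505 & 0x1ff = 0x1f9; word=0x03f21592
[26+:6] slot=-2 & 0x3f = 0x3e; word=0xfbf21592
word = 0xfbf21592 → little-endian bytes:
  [0]=0x92  [1]=0x15  [2]=0xf2  [3]=0xfb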